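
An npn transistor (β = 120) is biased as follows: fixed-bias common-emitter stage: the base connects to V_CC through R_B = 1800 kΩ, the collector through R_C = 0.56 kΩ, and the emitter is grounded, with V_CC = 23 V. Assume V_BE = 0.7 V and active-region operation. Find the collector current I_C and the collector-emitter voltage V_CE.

Base loop: V_CC = I_B·R_B + V_BE, so I_B = (23 − 0.7)/1800 kΩ = 0.0124 mA.
In the active region I_C = β·I_B = 120 × 0.0124 = 1.49 mA.
Collector loop: V_CE = V_CC − I_C·R_C = 23 − 1.49×0.56 = 22.2 V.
Since V_CE = 22.2 V > V_CE(sat) ≈ 0.2 V, the transistor is in the active region as assumed.

I_C ≈ 1.5 mA, V_CE ≈ 22 V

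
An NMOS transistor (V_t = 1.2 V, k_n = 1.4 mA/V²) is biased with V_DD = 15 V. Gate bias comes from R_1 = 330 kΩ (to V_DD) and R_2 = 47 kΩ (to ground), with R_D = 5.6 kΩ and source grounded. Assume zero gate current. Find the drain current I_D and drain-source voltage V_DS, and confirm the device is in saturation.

V_G = V_DD·R_2/(R_1+R_2) = 15×47/377 = 1.87 V. With the source grounded, V_GS = V_G = 1.87 V.
Assume saturation: I_D = (k_n/2)(V_GS − V_t)² = (1.4/2)×(1.87 − 1.2)² = 0.7×0.67² = 0.314 mA.
V_DS = V_DD − I_D·R_D = 15 − 0.314×5.6 = 13.2 V.
Saturation requires V_DS ≥ V_GS − V_t = 0.67 V; 13.2 ≥ 0.67 ✓.

I_D ≈ 0.31 mA, V_DS ≈ 13 V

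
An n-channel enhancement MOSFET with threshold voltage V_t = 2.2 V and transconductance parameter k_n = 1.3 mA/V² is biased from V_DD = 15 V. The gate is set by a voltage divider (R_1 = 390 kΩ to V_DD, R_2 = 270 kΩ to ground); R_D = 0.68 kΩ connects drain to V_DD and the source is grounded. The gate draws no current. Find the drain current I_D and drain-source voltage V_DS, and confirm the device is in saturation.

V_G = V_DD·R_2/(R_1+R_2) = 15×270/660 = 6.14 V. With the source grounded, V_GS = V_G = 6.14 V.
Assume saturation: I_D = (k_n/2)(V_GS − V_t)² = (1.3/2)×(6.14 − 2.2)² = 0.65×3.94² = 10.1 mA.
V_DS = V_DD − I_D·R_D = 15 − 10.1×0.68 = 8.15 V.
Saturation requires V_DS ≥ V_GS − V_t = 3.94 V; 8.15 ≥ 3.94 ✓.

I_D ≈ 10 mA, V_DS ≈ 8.2 V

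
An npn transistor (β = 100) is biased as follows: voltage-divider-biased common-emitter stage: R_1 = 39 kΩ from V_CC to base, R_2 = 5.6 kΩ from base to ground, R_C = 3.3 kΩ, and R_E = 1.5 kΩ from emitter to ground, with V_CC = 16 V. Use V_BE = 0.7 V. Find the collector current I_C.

I_C ≈ 0.84 mA

Thevenize the base divider: V_Th = V_CC·R_2/(R_1+R_2) = 16×5.6/44.6 = 2.01 V, R_Th = R_1‖R_2 = 4.9 kΩ.
Base-emitter loop: V_Th = I_B·R_Th + V_BE + (β+1)I_B·R_E, so I_B = (2.01 − 0.7) / (4.9 + 101×1.5) = 0.00837 mA.
I_C = β·I_B = 100×0.00837 = 0.837 mA, and I_E = (β+1)I_B = 0.845 mA.
V_CE = V_CC − I_C·R_C − I_E·R_E = 16 − 0.837×3.3 − 0.845×1.5 = 12 V.
V_CE = 12 V > 0.2 V confirms active-region operation.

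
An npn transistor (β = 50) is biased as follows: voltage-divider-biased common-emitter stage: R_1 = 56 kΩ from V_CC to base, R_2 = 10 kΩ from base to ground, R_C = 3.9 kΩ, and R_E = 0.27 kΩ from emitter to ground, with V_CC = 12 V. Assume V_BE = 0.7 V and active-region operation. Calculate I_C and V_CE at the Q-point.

I_C ≈ 2.5 mA, V_CE ≈ 1.5 V

Thevenize the base divider: V_Th = V_CC·R_2/(R_1+R_2) = 12×10/66 = 1.82 V, R_Th = R_1‖R_2 = 8.48 kΩ.
Base-emitter loop: V_Th = I_B·R_Th + V_BE + (β+1)I_B·R_E, so I_B = (1.82 − 0.7) / (8.48 + 51×0.27) = 0.0502 mA.
I_C = β·I_B = 50×0.0502 = 2.51 mA, and I_E = (β+1)I_B = 2.56 mA.
V_CE = V_CC − I_C·R_C − I_E·R_E = 12 − 2.51×3.9 − 2.56×0.27 = 1.51 V.
V_CE = 1.51 V > 0.2 V confirms active-region operation.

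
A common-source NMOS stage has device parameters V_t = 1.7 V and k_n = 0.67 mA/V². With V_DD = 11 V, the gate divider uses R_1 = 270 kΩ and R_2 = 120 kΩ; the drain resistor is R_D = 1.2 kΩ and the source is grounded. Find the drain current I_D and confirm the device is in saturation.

I_D ≈ 0.95 mA

V_G = V_DD·R_2/(R_1+R_2) = 11×120/390 = 3.38 V. With the source grounded, V_GS = V_G = 3.38 V.
Assume saturation: I_D = (k_n/2)(V_GS − V_t)² = (0.67/2)×(3.38 − 1.7)² = 0.335×1.68² = 0.951 mA.
V_DS = V_DD − I_D·R_D = 11 − 0.951×1.2 = 9.86 V.
Saturation requires V_DS ≥ V_GS − V_t = 1.68 V; 9.86 ≥ 1.68 ✓.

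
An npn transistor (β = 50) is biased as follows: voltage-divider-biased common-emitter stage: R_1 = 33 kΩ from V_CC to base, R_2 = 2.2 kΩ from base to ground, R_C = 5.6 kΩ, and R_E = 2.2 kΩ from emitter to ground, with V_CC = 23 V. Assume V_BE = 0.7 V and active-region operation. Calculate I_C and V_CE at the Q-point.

Thevenize the base divider: V_Th = V_CC·R_2/(R_1+R_2) = 23×2.2/35.2 = 1.44 V, R_Th = R_1‖R_2 = 2.06 kΩ.
Base-emitter loop: V_Th = I_B·R_Th + V_BE + (β+1)I_B·R_E, so I_B = (1.44 − 0.7) / (2.06 + 51×2.2) = 0.00645 mA.
I_C = β·I_B = 50×0.00645 = 0.323 mA, and I_E = (β+1)I_B = 0.329 mA.
V_CE = V_CC − I_C·R_C − I_E·R_E = 23 − 0.323×5.6 − 0.329×2.2 = 20.5 V.
V_CE = 20.5 V > 0.2 V confirms active-region operation.

I_C ≈ 0.32 mA, V_CE ≈ 20 V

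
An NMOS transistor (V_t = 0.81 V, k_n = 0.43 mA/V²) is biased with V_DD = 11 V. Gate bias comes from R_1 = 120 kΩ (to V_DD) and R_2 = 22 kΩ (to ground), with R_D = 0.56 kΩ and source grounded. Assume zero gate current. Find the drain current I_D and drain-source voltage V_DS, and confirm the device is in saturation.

V_G = V_DD·R_2/(R_1+R_2) = 11×22/142 = 1.7 V. With the source grounded, V_GS = V_G = 1.7 V.
Assume saturation: I_D = (k_n/2)(V_GS − V_t)² = (0.43/2)×(1.7 − 0.81)² = 0.215×0.894² = 0.172 mA.
V_DS = V_DD − I_D·R_D = 11 − 0.172×0.56 = 10.9 V.
Saturation requires V_DS ≥ V_GS − V_t = 0.894 V; 10.9 ≥ 0.894 ✓.

I_D ≈ 0.17 mA, V_DS ≈ 11 V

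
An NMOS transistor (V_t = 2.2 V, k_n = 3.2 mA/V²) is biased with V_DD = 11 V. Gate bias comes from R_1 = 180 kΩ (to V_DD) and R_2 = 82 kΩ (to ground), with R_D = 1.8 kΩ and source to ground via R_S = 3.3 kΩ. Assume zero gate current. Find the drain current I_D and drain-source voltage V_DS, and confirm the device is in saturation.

V_G = V_DD·R_2/(R_1+R_2) = 11×82/262 = 3.44 V.
Assume saturation: I_D = (k_n/2)(V_GS − V_t)² with V_GS = V_G − I_D·R_S = 3.44 − 3.3·I_D.
Substituting gives 17.4·I_D² − 14.1·I_D + 2.47 = 0, with roots I_D = 0.255 or 0.555 mA.
The root I_D = 0.555 mA gives V_GS = 1.61 V ≤ V_t, so take I_D = 0.255 mA.
Then V_GS = 2.6 V and V_DS = V_DD − I_D(R_D+R_S) = 11 − 0.255×5.1 = 9.7 V.
Saturation requires V_DS ≥ V_GS − V_t = 0.4 V; 9.7 ≥ 0.4 ✓.

I_D ≈ 0.26 mA, V_DS ≈ 9.7 V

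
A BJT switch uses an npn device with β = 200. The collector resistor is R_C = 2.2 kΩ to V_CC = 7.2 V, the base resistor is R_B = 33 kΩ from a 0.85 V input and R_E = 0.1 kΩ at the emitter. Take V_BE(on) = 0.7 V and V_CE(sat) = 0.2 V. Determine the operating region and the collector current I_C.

Assume active. Base-emitter loop: I_B = (V_BB − V_BE)/(R_B + (β+1)R_E) = (0.85 − 0.7)/(33 + 201×0.1) = 0.00282 mA.
I_C = β·I_B = 200×0.00282 = 0.565 mA.
V_CE = V_CC − I_C·R_C − I_E·R_E = 7.2 − 0.565×2.2 − 0.568×0.1 = 5.9 V > V_CE(sat), so the active-region assumption holds.

active; I_C ≈ 0.56 mA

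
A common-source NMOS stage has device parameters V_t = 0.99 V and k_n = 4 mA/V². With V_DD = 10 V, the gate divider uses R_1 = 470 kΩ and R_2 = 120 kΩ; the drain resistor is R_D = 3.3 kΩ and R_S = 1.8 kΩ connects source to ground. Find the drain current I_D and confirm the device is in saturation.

I_D ≈ 0.35 mA

V_G = V_DD·R_2/(R_1+R_2) = 10×120/590 = 2.03 V.
Assume saturation: I_D = (k_n/2)(V_GS − V_t)² with V_GS = V_G − I_D·R_S = 2.03 − 1.8·I_D.
Substituting gives 6.48·I_D² − 8.52·I_D + 2.18 = 0, with roots I_D = 0.348 or 0.966 mA.
The root I_D = 0.966 mA gives V_GS = 0.295 V ≤ V_t, so take I_D = 0.348 mA.
Then V_GS = 1.41 V and V_DS = V_DD − I_D(R_D+R_S) = 10 − 0.348×5.1 = 8.22 V.
Saturation requires V_DS ≥ V_GS − V_t = 0.417 V; 8.22 ≥ 0.417 ✓.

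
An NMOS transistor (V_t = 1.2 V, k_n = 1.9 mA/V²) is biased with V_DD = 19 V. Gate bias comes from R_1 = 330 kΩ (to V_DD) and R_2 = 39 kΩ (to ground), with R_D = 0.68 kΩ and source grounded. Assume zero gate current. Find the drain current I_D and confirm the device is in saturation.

I_D ≈ 0.62 mA

V_G = V_DD·R_2/(R_1+R_2) = 19×39/369 = 2.01 V. With the source grounded, V_GS = V_G = 2.01 V.
Assume saturation: I_D = (k_n/2)(V_GS − V_t)² = (1.9/2)×(2.01 − 1.2)² = 0.95×0.808² = 0.62 mA.
V_DS = V_DD − I_D·R_D = 19 − 0.62×0.68 = 18.6 V.
Saturation requires V_DS ≥ V_GS − V_t = 0.808 V; 18.6 ≥ 0.808 ✓.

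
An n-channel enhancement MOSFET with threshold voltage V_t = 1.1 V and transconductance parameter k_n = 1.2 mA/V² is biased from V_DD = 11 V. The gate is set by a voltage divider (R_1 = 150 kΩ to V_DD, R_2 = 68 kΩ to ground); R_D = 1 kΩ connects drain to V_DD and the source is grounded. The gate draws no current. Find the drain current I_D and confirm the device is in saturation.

V_G = V_DD·R_2/(R_1+R_2) = 11×68/218 = 3.43 V. With the source grounded, V_GS = V_G = 3.43 V.
Assume saturation: I_D = (k_n/2)(V_GS − V_t)² = (1.2/2)×(3.43 − 1.1)² = 0.6×2.33² = 3.26 mA.
V_DS = V_DD − I_D·R_D = 11 − 3.26×1 = 7.74 V.
Saturation requires V_DS ≥ V_GS − V_t = 2.33 V; 7.74 ≥ 2.33 ✓.

I_D ≈ 3.3 mA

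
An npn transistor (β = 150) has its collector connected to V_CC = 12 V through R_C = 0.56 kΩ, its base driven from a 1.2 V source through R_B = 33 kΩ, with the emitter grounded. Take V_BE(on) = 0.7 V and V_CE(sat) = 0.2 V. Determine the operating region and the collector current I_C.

active; I_C ≈ 2.3 mA

Assume active. Base-emitter loop: I_B = (V_BB − V_BE)/R_B = (1.2 − 0.7)/33 = 0.0152 mA.
I_C = β·I_B = 150×0.0152 = 2.27 mA.
V_CE = V_CC − I_C·R_C = 12 − 2.27×0.56 = 10.7 V > V_CE(sat), so the active-region assumption holds.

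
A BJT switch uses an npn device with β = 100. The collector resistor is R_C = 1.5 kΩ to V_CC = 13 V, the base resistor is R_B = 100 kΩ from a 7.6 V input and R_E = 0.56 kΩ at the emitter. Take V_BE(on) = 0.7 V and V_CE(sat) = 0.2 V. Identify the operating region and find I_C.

active; I_C ≈ 4.4 mA

Assume active. Base-emitter loop: I_B = (V_BB − V_BE)/(R_B + (β+1)R_E) = (7.6 − 0.7)/(100 + 101×0.56) = 0.0441 mA.
I_C = β·I_B = 100×0.0441 = 4.41 mA.
V_CE = V_CC − I_C·R_C − I_E·R_E = 13 − 4.41×1.5 − 4.45×0.56 = 3.9 V > V_CE(sat), so the active-region assumption holds.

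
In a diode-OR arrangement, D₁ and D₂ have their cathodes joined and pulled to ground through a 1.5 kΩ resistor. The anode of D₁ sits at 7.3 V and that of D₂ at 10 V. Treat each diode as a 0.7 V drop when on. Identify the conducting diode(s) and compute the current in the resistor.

Assume both conduct. Then node N would need to be at both 7.3−0.7 = 6.6 V and 10−0.7 = 9.3 V, which is impossible.
Assume only D₂ conducts: V_N = 10 − 0.7 = 9.3 V, so I_R = 9.3/1.5 = 6.2 mA.
Check D₁: its anode-to-cathode voltage is 7.3 − 9.3 = -2 V < 0.7 V, so it is off. The assumption is consistent.

Only D₂ conducts; I_R ≈ 6.2 mA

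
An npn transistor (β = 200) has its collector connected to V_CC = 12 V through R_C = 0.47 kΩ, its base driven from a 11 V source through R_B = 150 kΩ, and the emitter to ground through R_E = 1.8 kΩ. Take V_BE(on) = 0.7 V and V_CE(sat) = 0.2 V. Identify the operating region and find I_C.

active; I_C ≈ 4 mA

Assume active. Base-emitter loop: I_B = (V_BB − V_BE)/(R_B + (β+1)R_E) = (11 − 0.7)/(150 + 201×1.8) = 0.0201 mA.
I_C = β·I_B = 200×0.0201 = 4.03 mA.
V_CE = V_CC − I_C·R_C − I_E·R_E = 12 − 4.03×0.47 − 4.05×1.8 = 2.83 V > V_CE(sat), so the active-region assumption holds.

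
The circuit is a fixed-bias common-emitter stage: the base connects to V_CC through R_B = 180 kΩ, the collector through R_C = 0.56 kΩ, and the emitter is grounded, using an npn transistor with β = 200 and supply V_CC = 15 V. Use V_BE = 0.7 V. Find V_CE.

V_CE ≈ 6.1 V

Base loop: V_CC = I_B·R_B + V_BE, so I_B = (15 − 0.7)/180 kΩ = 0.0794 mA.
In the active region I_C = β·I_B = 200 × 0.0794 = 15.9 mA.
Collector loop: V_CE = V_CC − I_C·R_C = 15 − 15.9×0.56 = 6.1 V.
Since V_CE = 6.1 V > V_CE(sat) ≈ 0.2 V, the transistor is in the active region as assumed.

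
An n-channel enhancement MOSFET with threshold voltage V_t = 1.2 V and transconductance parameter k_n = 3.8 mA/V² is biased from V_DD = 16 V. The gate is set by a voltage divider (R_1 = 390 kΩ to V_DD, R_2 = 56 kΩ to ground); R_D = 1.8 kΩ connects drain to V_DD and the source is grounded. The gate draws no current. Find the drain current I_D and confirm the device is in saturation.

I_D ≈ 1.2 mA

V_G = V_DD·R_2/(R_1+R_2) = 16×56/446 = 2.01 V. With the source grounded, V_GS = V_G = 2.01 V.
Assume saturation: I_D = (k_n/2)(V_GS − V_t)² = (3.8/2)×(2.01 − 1.2)² = 1.9×0.809² = 1.24 mA.
V_DS = V_DD − I_D·R_D = 16 − 1.24×1.8 = 13.8 V.
Saturation requires V_DS ≥ V_GS − V_t = 0.809 V; 13.8 ≥ 0.809 ✓.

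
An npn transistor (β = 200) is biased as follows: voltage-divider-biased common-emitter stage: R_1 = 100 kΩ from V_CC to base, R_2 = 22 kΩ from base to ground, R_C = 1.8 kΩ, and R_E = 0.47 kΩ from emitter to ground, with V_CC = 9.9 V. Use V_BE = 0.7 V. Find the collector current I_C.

Thevenize the base divider: V_Th = V_CC·R_2/(R_1+R_2) = 9.9×22/122 = 1.79 V, R_Th = R_1‖R_2 = 18 kΩ.
Base-emitter loop: V_Th = I_B·R_Th + V_BE + (β+1)I_B·R_E, so I_B = (1.79 − 0.7) / (18 + 201×0.47) = 0.00965 mA.
I_C = β·I_B = 200×0.00965 = 1.93 mA, and I_E = (β+1)I_B = 1.94 mA.
V_CE = V_CC − I_C·R_C − I_E·R_E = 9.9 − 1.93×1.8 − 1.94×0.47 = 5.52 V.
V_CE = 5.52 V > 0.2 V confirms active-region operation.

I_C ≈ 1.9 mA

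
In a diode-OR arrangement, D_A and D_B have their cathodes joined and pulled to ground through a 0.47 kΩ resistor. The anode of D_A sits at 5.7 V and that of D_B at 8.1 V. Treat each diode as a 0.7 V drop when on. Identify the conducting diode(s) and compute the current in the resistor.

Assume both conduct. Then node N would need to be at both 5.7−0.7 = 5 V and 8.1−0.7 = 7.4 V, which is impossible.
Assume only D_B conducts: V_N = 8.1 − 0.7 = 7.4 V, so I_R = 7.4/0.47 = 15.7 mA.
Check D_A: its anode-to-cathode voltage is 5.7 − 7.4 = -1.7 V < 0.7 V, so it is off. The assumption is consistent.

Only D_B conducts; I_R ≈ 16 mA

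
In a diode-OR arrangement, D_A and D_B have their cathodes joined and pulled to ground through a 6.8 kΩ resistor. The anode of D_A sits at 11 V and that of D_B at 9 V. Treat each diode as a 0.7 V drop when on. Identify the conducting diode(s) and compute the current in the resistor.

Only D_A conducts; I_R ≈ 1.5 mA

Assume both conduct. Then node N would need to be at both 11−0.7 = 10.3 V and 9−0.7 = 8.3 V, which is impossible.
Assume only D_A conducts: V_N = 11 − 0.7 = 10.3 V, so I_R = 10.3/6.8 = 1.51 mA.
Check D_B: its anode-to-cathode voltage is 9 − 10.3 = -1.3 V < 0.7 V, so it is off. The assumption is consistent.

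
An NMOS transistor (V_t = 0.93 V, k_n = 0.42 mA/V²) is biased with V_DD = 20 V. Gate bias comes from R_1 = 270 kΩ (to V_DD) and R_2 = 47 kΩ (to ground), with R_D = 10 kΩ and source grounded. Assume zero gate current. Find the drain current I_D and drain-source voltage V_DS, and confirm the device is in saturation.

V_G = V_DD·R_2/(R_1+R_2) = 20×47/317 = 2.97 V. With the source grounded, V_GS = V_G = 2.97 V.
Assume saturation: I_D = (k_n/2)(V_GS − V_t)² = (0.42/2)×(2.97 − 0.93)² = 0.21×2.04² = 0.87 mA.
V_DS = V_DD − I_D·R_D = 20 − 0.87×10 = 11.3 V.
Saturation requires V_DS ≥ V_GS − V_t = 2.04 V; 11.3 ≥ 2.04 ✓.

I_D ≈ 0.87 mA, V_DS ≈ 11 V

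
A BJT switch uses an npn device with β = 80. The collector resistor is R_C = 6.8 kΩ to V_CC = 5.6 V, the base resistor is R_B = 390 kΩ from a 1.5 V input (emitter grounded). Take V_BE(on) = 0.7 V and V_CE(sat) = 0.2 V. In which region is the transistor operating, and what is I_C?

Assume active. Base-emitter loop: I_B = (V_BB − V_BE)/R_B = (1.5 − 0.7)/390 = 0.00205 mA.
I_C = β·I_B = 80×0.00205 = 0.164 mA.
V_CE = V_CC − I_C·R_C = 5.6 − 0.164×6.8 = 4.48 V > V_CE(sat), so the active-region assumption holds.

active; I_C ≈ 0.16 mA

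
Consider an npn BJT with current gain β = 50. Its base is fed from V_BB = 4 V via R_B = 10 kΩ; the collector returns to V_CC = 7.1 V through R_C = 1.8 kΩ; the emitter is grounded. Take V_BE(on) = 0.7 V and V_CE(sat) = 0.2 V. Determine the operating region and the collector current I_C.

saturation; I_C ≈ 3.8 mA

Assume active: I_B = (4 − 0.7)/10 = 0.33 mA, giving I_C = β·I_B = 16.5 mA.
But then V_CE = 7.1 − 16.5×1.8 = -22.6 V < V_CE(sat) = 0.2 V — impossible in the active region.
So the transistor is saturated. With V_CE = 0.2 V, I_C = (V_CC − 0.2)/R_C = 6.9/1.8 = 3.83 mA.
Check: β·I_B = 16.5 mA > I_C = 3.83 mA, confirming saturation.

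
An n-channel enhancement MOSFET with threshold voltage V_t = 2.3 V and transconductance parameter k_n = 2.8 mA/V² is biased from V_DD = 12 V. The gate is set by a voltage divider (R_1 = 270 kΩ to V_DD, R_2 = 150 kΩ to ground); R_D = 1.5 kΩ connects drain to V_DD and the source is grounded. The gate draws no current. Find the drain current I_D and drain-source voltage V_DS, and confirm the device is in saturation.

V_G = V_DD·R_2/(R_1+R_2) = 12×150/420 = 4.29 V. With the source grounded, V_GS = V_G = 4.29 V.
Assume saturation: I_D = (k_n/2)(V_GS − V_t)² = (2.8/2)×(4.29 − 2.3)² = 1.4×1.99² = 5.52 mA.
V_DS = V_DD − I_D·R_D = 12 − 5.52×1.5 = 3.72 V.
Saturation requires V_DS ≥ V_GS − V_t = 1.99 V; 3.72 ≥ 1.99 ✓.

I_D ≈ 5.5 mA, V_DS ≈ 3.7 V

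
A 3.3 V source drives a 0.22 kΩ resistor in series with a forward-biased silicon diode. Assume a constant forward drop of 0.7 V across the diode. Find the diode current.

KVL around the loop: 3.3 = V_D + I·R = 0.7 + I × 0.22 kΩ.
So I = (3.3 − 0.7) / 0.22 kΩ = 2.6 / 0.22 = 11.8 mA.

I ≈ 12 mA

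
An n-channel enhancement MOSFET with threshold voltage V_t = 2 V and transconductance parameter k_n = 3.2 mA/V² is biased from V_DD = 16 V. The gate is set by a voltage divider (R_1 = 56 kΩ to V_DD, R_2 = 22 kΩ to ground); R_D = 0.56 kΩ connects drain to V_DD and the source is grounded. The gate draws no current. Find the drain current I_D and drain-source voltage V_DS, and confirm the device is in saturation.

V_G = V_DD·R_2/(R_1+R_2) = 16×22/78 = 4.51 V. With the source grounded, V_GS = V_G = 4.51 V.
Assume saturation: I_D = (k_n/2)(V_GS − V_t)² = (3.2/2)×(4.51 − 2)² = 1.6×2.51² = 10.1 mA.
V_DS = V_DD − I_D·R_D = 16 − 10.1×0.56 = 10.3 V.
Saturation requires V_DS ≥ V_GS − V_t = 2.51 V; 10.3 ≥ 2.51 ✓.

I_D ≈ 10 mA, V_DS ≈ 10 V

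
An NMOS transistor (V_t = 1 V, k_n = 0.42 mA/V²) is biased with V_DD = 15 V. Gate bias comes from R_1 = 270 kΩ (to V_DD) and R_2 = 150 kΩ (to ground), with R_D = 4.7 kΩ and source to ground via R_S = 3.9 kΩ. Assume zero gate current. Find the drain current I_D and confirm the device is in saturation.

I_D ≈ 0.66 mA

V_G = V_DD·R_2/(R_1+R_2) = 15×150/420 = 5.36 V.
Assume saturation: I_D = (k_n/2)(V_GS − V_t)² with V_GS = V_G − I_D·R_S = 5.36 − 3.9·I_D.
Substituting gives 3.19·I_D² − 8.14·I_D + 3.99 = 0, with roots I_D = 0.662 or 1.89 mA.
The root I_D = 1.89 mA gives V_GS = -2 V ≤ V_t, so take I_D = 0.662 mA.
Then V_GS = 2.78 V and V_DS = V_DD − I_D(R_D+R_S) = 15 − 0.662×8.6 = 9.31 V.
Saturation requires V_DS ≥ V_GS − V_t = 1.78 V; 9.31 ≥ 1.78 ✓.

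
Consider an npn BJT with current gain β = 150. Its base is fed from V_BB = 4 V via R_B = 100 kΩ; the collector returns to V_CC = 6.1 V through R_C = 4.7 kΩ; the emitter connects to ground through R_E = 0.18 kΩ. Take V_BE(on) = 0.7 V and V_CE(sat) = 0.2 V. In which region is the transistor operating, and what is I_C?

Assume active: I_B = (4 − 0.7)/(100 + 151×0.18) = 0.0259 mA, I_C = β·I_B = 3.89 mA.
Then V_CE = 6.1 − 3.89×4.7 − 3.92×0.18 = -12.9 V < 0.2 V — the active assumption fails.
Re-solve with V_CE = 0.2 V. KCL at the emitter: V_E/R_E = (V_BB−0.7−V_E)/R_B + (V_CC−0.2−V_E)/R_C, giving V_E = 0.223 V.
I_C = (V_CC − 0.2 − V_E)/R_C = (5.9 − 0.223)/4.7 = 1.21 mA.
Check: I_B = (3.3 − 0.223)/100 = 0.0308 mA, and β·I_B = 4.62 mA > I_C, confirming saturation.

saturation; I_C ≈ 1.2 mA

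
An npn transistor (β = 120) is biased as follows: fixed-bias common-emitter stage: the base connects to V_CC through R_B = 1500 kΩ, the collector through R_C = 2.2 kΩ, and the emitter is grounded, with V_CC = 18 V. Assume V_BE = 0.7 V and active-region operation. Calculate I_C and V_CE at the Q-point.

I_C ≈ 1.4 mA, V_CE ≈ 15 V

Base loop: V_CC = I_B·R_B + V_BE, so I_B = (18 − 0.7)/1500 kΩ = 0.0115 mA.
In the active region I_C = β·I_B = 120 × 0.0115 = 1.38 mA.
Collector loop: V_CE = V_CC − I_C·R_C = 18 − 1.38×2.2 = 15 V.
Since V_CE = 15 V > V_CE(sat) ≈ 0.2 V, the transistor is in the active region as assumed.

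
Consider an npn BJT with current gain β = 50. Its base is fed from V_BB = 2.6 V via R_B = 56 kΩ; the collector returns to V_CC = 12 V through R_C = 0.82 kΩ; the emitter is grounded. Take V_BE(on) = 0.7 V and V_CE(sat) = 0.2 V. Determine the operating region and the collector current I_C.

active; I_C ≈ 1.7 mA

Assume active. Base-emitter loop: I_B = (V_BB − V_BE)/R_B = (2.6 − 0.7)/56 = 0.0339 mA.
I_C = β·I_B = 50×0.0339 = 1.7 mA.
V_CE = V_CC − I_C·R_C = 12 − 1.7×0.82 = 10.6 V > V_CE(sat), so the active-region assumption holds.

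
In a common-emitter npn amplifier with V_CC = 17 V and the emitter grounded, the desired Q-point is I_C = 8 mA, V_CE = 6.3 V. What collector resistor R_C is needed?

Collector loop: V_CC = I_C·R_C + V_CE.
R_C = (V_CC − V_CE)/I_C = (17 − 6.3)/8 = 1.34 kΩ.

R_C ≈ 1.3 kΩ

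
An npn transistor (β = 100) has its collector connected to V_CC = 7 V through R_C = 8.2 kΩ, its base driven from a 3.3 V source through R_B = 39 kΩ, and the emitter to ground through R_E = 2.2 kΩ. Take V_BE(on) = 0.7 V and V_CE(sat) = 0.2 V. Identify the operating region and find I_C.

Assume active: I_B = (3.3 − 0.7)/(39 + 101×2.2) = 0.00995 mA, I_C = β·I_B = 0.995 mA.
Then V_CE = 7 − 0.995×8.2 − 1.01×2.2 = -3.37 V < 0.2 V — the active assumption fails.
Re-solve with V_CE = 0.2 V. KCL at the emitter: V_E/R_E = (V_BB−0.7−V_E)/R_B + (V_CC−0.2−V_E)/R_C, giving V_E = 1.49 V.
I_C = (V_CC − 0.2 − V_E)/R_C = (6.8 − 1.49)/8.2 = 0.648 mA.
Check: I_B = (2.6 − 1.49)/39 = 0.0285 mA, and β·I_B = 2.85 mA > I_C, confirming saturation.

saturation; I_C ≈ 0.65 mA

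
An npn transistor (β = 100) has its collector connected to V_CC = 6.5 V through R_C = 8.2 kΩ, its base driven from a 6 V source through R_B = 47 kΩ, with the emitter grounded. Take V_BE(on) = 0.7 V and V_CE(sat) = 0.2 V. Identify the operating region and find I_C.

saturation; I_C ≈ 0.77 mA

Assume active: I_B = (6 − 0.7)/47 = 0.113 mA, giving I_C = β·I_B = 11.3 mA.
But then V_CE = 6.5 − 11.3×8.2 = -86 V < V_CE(sat) = 0.2 V — impossible in the active region.
So the transistor is saturated. With V_CE = 0.2 V, I_C = (V_CC − 0.2)/R_C = 6.3/8.2 = 0.768 mA.
Check: β·I_B = 11.3 mA > I_C = 0.768 mA, confirming saturation.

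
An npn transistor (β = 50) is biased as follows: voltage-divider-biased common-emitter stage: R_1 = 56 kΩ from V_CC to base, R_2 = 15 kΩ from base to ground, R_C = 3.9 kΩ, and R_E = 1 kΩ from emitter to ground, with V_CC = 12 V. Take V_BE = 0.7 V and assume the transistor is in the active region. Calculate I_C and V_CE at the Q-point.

I_C ≈ 1.5 mA, V_CE ≈ 4.8 V

Thevenize the base divider: V_Th = V_CC·R_2/(R_1+R_2) = 12×15/71 = 2.54 V, R_Th = R_1‖R_2 = 11.8 kΩ.
Base-emitter loop: V_Th = I_B·R_Th + V_BE + (β+1)I_B·R_E, so I_B = (2.54 − 0.7) / (11.8 + 51×1) = 0.0292 mA.
I_C = β·I_B = 50×0.0292 = 1.46 mA, and I_E = (β+1)I_B = 1.49 mA.
V_CE = V_CC − I_C·R_C − I_E·R_E = 12 − 1.46×3.9 − 1.49×1 = 4.81 V.
V_CE = 4.81 V > 0.2 V confirms active-region operation.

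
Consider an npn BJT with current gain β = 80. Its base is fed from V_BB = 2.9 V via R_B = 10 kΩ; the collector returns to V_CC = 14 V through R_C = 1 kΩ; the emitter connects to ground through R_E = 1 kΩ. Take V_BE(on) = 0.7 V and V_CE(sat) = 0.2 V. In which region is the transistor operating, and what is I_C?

Assume active. Base-emitter loop: I_B = (V_BB − V_BE)/(R_B + (β+1)R_E) = (2.9 − 0.7)/(10 + 81×1) = 0.0242 mA.
I_C = β·I_B = 80×0.0242 = 1.93 mA.
V_CE = V_CC − I_C·R_C − I_E·R_E = 14 − 1.93×1 − 1.96×1 = 10.1 V > V_CE(sat), so the active-region assumption holds.

active; I_C ≈ 1.9 mA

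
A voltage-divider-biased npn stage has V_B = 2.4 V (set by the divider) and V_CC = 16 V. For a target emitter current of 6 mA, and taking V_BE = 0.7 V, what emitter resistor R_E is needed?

R_E ≈ 0.28 kΩ

V_E = V_B − V_BE = 2.4 − 0.7 = 1.7 V.
R_E = V_E / I_E = 1.7 / 6 = 0.283 kΩ.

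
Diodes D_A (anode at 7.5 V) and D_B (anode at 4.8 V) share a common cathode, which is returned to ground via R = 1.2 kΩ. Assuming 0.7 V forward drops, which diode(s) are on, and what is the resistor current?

Assume both conduct. Then node N would need to be at both 7.5−0.7 = 6.8 V and 4.8−0.7 = 4.1 V, which is impossible.
Assume only D_A conducts: V_N = 7.5 − 0.7 = 6.8 V, so I_R = 6.8/1.2 = 5.67 mA.
Check D_B: its anode-to-cathode voltage is 4.8 − 6.8 = -2 V < 0.7 V, so it is off. The assumption is consistent.

Only D_A conducts; I_R ≈ 5.7 mA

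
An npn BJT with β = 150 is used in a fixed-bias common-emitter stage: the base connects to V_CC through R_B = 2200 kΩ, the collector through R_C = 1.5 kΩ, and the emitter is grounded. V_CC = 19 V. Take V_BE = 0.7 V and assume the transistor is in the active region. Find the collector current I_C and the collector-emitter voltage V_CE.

Base loop: V_CC = I_B·R_B + V_BE, so I_B = (19 − 0.7)/2200 kΩ = 0.00832 mA.
In the active region I_C = β·I_B = 150 × 0.00832 = 1.25 mA.
Collector loop: V_CE = V_CC − I_C·R_C = 19 − 1.25×1.5 = 17.1 V.
Since V_CE = 17.1 V > V_CE(sat) ≈ 0.2 V, the transistor is in the active region as assumed.

I_C ≈ 1.2 mA, V_CE ≈ 17 V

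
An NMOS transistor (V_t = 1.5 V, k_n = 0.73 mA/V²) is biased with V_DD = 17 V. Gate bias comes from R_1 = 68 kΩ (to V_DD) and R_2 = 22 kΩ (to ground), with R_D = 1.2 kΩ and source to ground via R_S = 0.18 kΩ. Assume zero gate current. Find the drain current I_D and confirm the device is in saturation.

I_D ≈ 1.9 mA

V_G = V_DD·R_2/(R_1+R_2) = 17×22/90 = 4.16 V.
Assume saturation: I_D = (k_n/2)(V_GS − V_t)² with V_GS = V_G − I_D·R_S = 4.16 − 0.18·I_D.
Substituting gives 0.0118·I_D² − 1.35·I_D + 2.57 = 0, with roots I_D = 1.94 or 112 mA.
The root I_D = 112 mA gives V_GS = -16 V ≤ V_t, so take I_D = 1.94 mA.
Then V_GS = 3.81 V and V_DS = V_DD − I_D(R_D+R_S) = 17 − 1.94×1.38 = 14.3 V.
Saturation requires V_DS ≥ V_GS − V_t = 2.31 V; 14.3 ≥ 2.31 ✓.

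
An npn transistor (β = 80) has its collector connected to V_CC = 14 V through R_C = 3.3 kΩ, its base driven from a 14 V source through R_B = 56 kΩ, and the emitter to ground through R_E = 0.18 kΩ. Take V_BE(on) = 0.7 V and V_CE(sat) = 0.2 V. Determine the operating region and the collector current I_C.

saturation; I_C ≈ 4 mA

Assume active: I_B = (14 − 0.7)/(56 + 81×0.18) = 0.188 mA, I_C = β·I_B = 15.1 mA.
Then V_CE = 14 − 15.1×3.3 − 15.3×0.18 = -38.5 V < 0.2 V — the active assumption fails.
Re-solve with V_CE = 0.2 V. KCL at the emitter: V_E/R_E = (V_BB−0.7−V_E)/R_B + (V_CC−0.2−V_E)/R_C, giving V_E = 0.752 V.
I_C = (V_CC − 0.2 − V_E)/R_C = (13.8 − 0.752)/3.3 = 3.95 mA.
Check: I_B = (13.3 − 0.752)/56 = 0.224 mA, and β·I_B = 17.9 mA > I_C, confirming saturation.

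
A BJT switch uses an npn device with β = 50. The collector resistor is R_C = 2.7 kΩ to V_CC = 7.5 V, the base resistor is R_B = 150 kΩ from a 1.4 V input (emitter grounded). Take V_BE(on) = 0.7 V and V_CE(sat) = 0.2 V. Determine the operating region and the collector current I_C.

active; I_C ≈ 0.23 mA

Assume active. Base-emitter loop: I_B = (V_BB − V_BE)/R_B = (1.4 − 0.7)/150 = 0.00467 mA.
I_C = β·I_B = 50×0.00467 = 0.233 mA.
V_CE = V_CC − I_C·R_C = 7.5 − 0.233×2.7 = 6.87 V > V_CE(sat), so the active-region assumption holds.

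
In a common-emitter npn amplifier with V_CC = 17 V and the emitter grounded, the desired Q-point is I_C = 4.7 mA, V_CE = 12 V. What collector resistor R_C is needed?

R_C ≈ 1.1 kΩ

Collector loop: V_CC = I_C·R_C + V_CE.
R_C = (V_CC − V_CE)/I_C = (17 − 12)/4.7 = 1.06 kΩ.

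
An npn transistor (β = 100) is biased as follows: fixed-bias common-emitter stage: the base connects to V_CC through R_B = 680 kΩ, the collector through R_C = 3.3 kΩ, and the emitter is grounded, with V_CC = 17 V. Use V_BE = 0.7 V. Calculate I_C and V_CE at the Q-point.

I_C ≈ 2.4 mA, V_CE ≈ 9.1 V

Base loop: V_CC = I_B·R_B + V_BE, so I_B = (17 − 0.7)/680 kΩ = 0.024 mA.
In the active region I_C = β·I_B = 100 × 0.024 = 2.4 mA.
Collector loop: V_CE = V_CC − I_C·R_C = 17 − 2.4×3.3 = 9.09 V.
Since V_CE = 9.09 V > V_CE(sat) ≈ 0.2 V, the transistor is in the active region as assumed.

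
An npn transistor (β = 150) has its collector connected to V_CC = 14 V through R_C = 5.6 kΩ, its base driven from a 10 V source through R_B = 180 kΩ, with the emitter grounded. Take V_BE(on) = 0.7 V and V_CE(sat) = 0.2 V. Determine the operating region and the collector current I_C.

Assume active: I_B = (10 − 0.7)/180 = 0.0517 mA, giving I_C = β·I_B = 7.75 mA.
But then V_CE = 14 − 7.75×5.6 = -29.4 V < V_CE(sat) = 0.2 V — impossible in the active region.
So the transistor is saturated. With V_CE = 0.2 V, I_C = (V_CC − 0.2)/R_C = 13.8/5.6 = 2.46 mA.
Check: β·I_B = 7.75 mA > I_C = 2.46 mA, confirming saturation.

saturation; I_C ≈ 2.5 mA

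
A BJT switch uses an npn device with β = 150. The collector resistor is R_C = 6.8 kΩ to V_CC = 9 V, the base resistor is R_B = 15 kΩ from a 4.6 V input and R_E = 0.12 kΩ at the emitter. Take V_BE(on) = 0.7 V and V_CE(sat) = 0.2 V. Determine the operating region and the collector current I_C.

saturation; I_C ≈ 1.3 mA

Assume active: I_B = (4.6 − 0.7)/(15 + 151×0.12) = 0.118 mA, I_C = β·I_B = 17.7 mA.
Then V_CE = 9 − 17.7×6.8 − 17.8×0.12 = -113 V < 0.2 V — the active assumption fails.
Re-solve with V_CE = 0.2 V. KCL at the emitter: V_E/R_E = (V_BB−0.7−V_E)/R_B + (V_CC−0.2−V_E)/R_C, giving V_E = 0.182 V.
I_C = (V_CC − 0.2 − V_E)/R_C = (8.8 − 0.182)/6.8 = 1.27 mA.
Check: I_B = (3.9 − 0.182)/15 = 0.248 mA, and β·I_B = 37.2 mA > I_C, confirming saturation.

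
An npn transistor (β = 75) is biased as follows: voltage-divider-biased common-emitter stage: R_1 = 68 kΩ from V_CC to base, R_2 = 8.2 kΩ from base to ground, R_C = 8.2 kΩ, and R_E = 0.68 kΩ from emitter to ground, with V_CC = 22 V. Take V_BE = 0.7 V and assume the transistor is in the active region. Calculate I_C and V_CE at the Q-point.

I_C ≈ 2.1 mA, V_CE ≈ 3.2 V

Thevenize the base divider: V_Th = V_CC·R_2/(R_1+R_2) = 22×8.2/76.2 = 2.37 V, R_Th = R_1‖R_2 = 7.32 kΩ.
Base-emitter loop: V_Th = I_B·R_Th + V_BE + (β+1)I_B·R_E, so I_B = (2.37 − 0.7) / (7.32 + 76×0.68) = 0.0283 mA.
I_C = β·I_B = 75×0.0283 = 2.12 mA, and I_E = (β+1)I_B = 2.15 mA.
V_CE = V_CC − I_C·R_C − I_E·R_E = 22 − 2.12×8.2 − 2.15×0.68 = 3.16 V.
V_CE = 3.16 V > 0.2 V confirms active-region operation.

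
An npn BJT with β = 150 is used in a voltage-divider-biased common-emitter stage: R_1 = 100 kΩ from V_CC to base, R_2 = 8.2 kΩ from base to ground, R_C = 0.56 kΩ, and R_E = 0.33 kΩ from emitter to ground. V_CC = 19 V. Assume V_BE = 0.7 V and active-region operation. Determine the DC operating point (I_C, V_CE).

Thevenize the base divider: V_Th = V_CC·R_2/(R_1+R_2) = 19×8.2/108 = 1.44 V, R_Th = R_1‖R_2 = 7.58 kΩ.
Base-emitter loop: V_Th = I_B·R_Th + V_BE + (β+1)I_B·R_E, so I_B = (1.44 − 0.7) / (7.58 + 151×0.33) = 0.0129 mA.
I_C = β·I_B = 150×0.0129 = 1.93 mA, and I_E = (β+1)I_B = 1.95 mA.
V_CE = V_CC − I_C·R_C − I_E·R_E = 19 − 1.93×0.56 − 1.95×0.33 = 17.3 V.
V_CE = 17.3 V > 0.2 V confirms active-region operation.

I_C ≈ 1.9 mA, V_CE ≈ 17 V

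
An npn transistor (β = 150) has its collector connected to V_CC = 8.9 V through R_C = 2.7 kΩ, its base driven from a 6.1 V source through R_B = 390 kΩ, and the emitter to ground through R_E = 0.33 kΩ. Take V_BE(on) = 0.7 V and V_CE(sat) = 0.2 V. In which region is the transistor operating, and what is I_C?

Assume active. Base-emitter loop: I_B = (V_BB − V_BE)/(R_B + (β+1)R_E) = (6.1 − 0.7)/(390 + 151×0.33) = 0.0123 mA.
I_C = β·I_B = 150×0.0123 = 1.84 mA.
V_CE = V_CC − I_C·R_C − I_E·R_E = 8.9 − 1.84×2.7 − 1.85×0.33 = 3.32 V > V_CE(sat), so the active-region assumption holds.

active; I_C ≈ 1.8 mA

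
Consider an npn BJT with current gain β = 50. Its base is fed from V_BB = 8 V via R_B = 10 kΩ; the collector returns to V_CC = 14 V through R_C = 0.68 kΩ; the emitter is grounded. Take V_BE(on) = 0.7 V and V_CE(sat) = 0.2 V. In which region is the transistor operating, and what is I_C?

Assume active: I_B = (8 − 0.7)/10 = 0.73 mA, giving I_C = β·I_B = 36.5 mA.
But then V_CE = 14 − 36.5×0.68 = -10.8 V < V_CE(sat) = 0.2 V — impossible in the active region.
So the transistor is saturated. With V_CE = 0.2 V, I_C = (V_CC − 0.2)/R_C = 13.8/0.68 = 20.3 mA.
Check: β·I_B = 36.5 mA > I_C = 20.3 mA, confirming saturation.

saturation; I_C ≈ 20 mA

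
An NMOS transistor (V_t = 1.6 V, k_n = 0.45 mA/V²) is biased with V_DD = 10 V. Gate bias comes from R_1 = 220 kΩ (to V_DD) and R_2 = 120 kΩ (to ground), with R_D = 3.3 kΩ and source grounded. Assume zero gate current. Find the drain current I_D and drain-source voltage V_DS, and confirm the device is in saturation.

V_G = V_DD·R_2/(R_1+R_2) = 10×120/340 = 3.53 V. With the source grounded, V_GS = V_G = 3.53 V.
Assume saturation: I_D = (k_n/2)(V_GS − V_t)² = (0.45/2)×(3.53 − 1.6)² = 0.225×1.93² = 0.838 mA.
V_DS = V_DD − I_D·R_D = 10 − 0.838×3.3 = 7.24 V.
Saturation requires V_DS ≥ V_GS − V_t = 1.93 V; 7.24 ≥ 1.93 ✓.

I_D ≈ 0.84 mA, V_DS ≈ 7.2 V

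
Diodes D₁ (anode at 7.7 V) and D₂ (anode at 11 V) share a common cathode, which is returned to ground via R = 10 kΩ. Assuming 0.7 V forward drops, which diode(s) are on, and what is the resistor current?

Assume both conduct. Then node N would need to be at both 7.7−0.7 = 7 V and 11−0.7 = 10.3 V, which is impossible.
Assume only D₂ conducts: V_N = 11 − 0.7 = 10.3 V, so I_R = 10.3/10 = 1.03 mA.
Check D₁: its anode-to-cathode voltage is 7.7 − 10.3 = -2.6 V < 0.7 V, so it is off. The assumption is consistent.

Only D₂ conducts; I_R ≈ 1 mA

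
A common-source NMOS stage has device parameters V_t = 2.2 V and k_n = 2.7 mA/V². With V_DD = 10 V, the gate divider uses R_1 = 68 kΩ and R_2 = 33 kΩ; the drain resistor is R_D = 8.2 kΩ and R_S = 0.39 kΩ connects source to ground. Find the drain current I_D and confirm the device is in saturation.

V_G = V_DD·R_2/(R_1+R_2) = 10×33/101 = 3.27 V.
Assume saturation: I_D = (k_n/2)(V_GS − V_t)² with V_GS = V_G − I_D·R_S = 3.27 − 0.39·I_D.
Substituting gives 0.205·I_D² − 2.12·I_D + 1.54 = 0, with roots I_D = 0.783 or 9.56 mA.
The root I_D = 9.56 mA gives V_GS = -0.461 V ≤ V_t, so take I_D = 0.783 mA.
Then V_GS = 2.96 V and V_DS = V_DD − I_D(R_D+R_S) = 10 − 0.783×8.59 = 3.27 V.
Saturation requires V_DS ≥ V_GS − V_t = 0.762 V; 3.27 ≥ 0.762 ✓.

I_D ≈ 0.78 mA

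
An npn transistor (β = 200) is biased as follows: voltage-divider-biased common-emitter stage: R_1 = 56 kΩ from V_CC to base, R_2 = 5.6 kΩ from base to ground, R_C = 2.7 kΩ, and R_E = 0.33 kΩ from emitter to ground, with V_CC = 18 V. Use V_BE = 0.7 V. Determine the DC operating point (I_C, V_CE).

I_C ≈ 2.6 mA, V_CE ≈ 10 V

Thevenize the base divider: V_Th = V_CC·R_2/(R_1+R_2) = 18×5.6/61.6 = 1.64 V, R_Th = R_1‖R_2 = 5.09 kΩ.
Base-emitter loop: V_Th = I_B·R_Th + V_BE + (β+1)I_B·R_E, so I_B = (1.64 − 0.7) / (5.09 + 201×0.33) = 0.0131 mA.
I_C = β·I_B = 200×0.0131 = 2.62 mA, and I_E = (β+1)I_B = 2.64 mA.
V_CE = V_CC − I_C·R_C − I_E·R_E = 18 − 2.62×2.7 − 2.64×0.33 = 10.1 V.
V_CE = 10.1 V > 0.2 V confirms active-region operation.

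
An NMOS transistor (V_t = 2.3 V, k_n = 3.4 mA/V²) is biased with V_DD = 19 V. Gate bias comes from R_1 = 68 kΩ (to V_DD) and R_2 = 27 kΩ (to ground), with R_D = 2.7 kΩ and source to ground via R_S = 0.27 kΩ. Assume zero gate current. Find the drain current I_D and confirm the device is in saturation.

I_D ≈ 5.1 mA

V_G = V_DD·R_2/(R_1+R_2) = 19×27/95 = 5.4 V.
Assume saturation: I_D = (k_n/2)(V_GS − V_t)² with V_GS = V_G − I_D·R_S = 5.4 − 0.27·I_D.
Substituting gives 0.124·I_D² − 3.85·I_D + 16.3 = 0, with roots I_D = 5.08 or 26 mA.
The root I_D = 26 mA gives V_GS = -1.61 V ≤ V_t, so take I_D = 5.08 mA.
Then V_GS = 4.03 V and V_DS = V_DD − I_D(R_D+R_S) = 19 − 5.08×2.97 = 3.91 V.
Saturation requires V_DS ≥ V_GS − V_t = 1.73 V; 3.91 ≥ 1.73 ✓.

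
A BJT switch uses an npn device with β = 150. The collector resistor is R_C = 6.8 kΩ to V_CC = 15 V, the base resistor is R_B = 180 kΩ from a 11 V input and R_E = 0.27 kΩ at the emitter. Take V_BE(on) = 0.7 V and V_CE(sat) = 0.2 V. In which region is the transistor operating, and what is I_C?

Assume active: I_B = (11 − 0.7)/(180 + 151×0.27) = 0.0467 mA, I_C = β·I_B = 7 mA.
Then V_CE = 15 − 7×6.8 − 7.04×0.27 = -34.5 V < 0.2 V — the active assumption fails.
Re-solve with V_CE = 0.2 V. KCL at the emitter: V_E/R_E = (V_BB−0.7−V_E)/R_B + (V_CC−0.2−V_E)/R_C, giving V_E = 0.579 V.
I_C = (V_CC − 0.2 − V_E)/R_C = (14.8 − 0.579)/6.8 = 2.09 mA.
Check: I_B = (10.3 − 0.579)/180 = 0.054 mA, and β·I_B = 8.1 mA > I_C, confirming saturation.

saturation; I_C ≈ 2.1 mA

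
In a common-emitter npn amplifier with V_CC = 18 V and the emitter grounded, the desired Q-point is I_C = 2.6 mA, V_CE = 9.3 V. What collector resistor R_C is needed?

Collector loop: V_CC = I_C·R_C + V_CE.
R_C = (V_CC − V_CE)/I_C = (18 − 9.3)/2.6 = 3.35 kΩ.

R_C ≈ 3.3 kΩ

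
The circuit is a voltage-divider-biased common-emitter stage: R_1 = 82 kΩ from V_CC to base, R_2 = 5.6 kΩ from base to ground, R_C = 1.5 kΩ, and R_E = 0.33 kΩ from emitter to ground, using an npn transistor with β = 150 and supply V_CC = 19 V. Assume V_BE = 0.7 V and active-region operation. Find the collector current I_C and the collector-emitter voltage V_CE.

Thevenize the base divider: V_Th = V_CC·R_2/(R_1+R_2) = 19×5.6/87.6 = 1.21 V, R_Th = R_1‖R_2 = 5.24 kΩ.
Base-emitter loop: V_Th = I_B·R_Th + V_BE + (β+1)I_B·R_E, so I_B = (1.21 − 0.7) / (5.24 + 151×0.33) = 0.00934 mA.
I_C = β·I_B = 150×0.00934 = 1.4 mA, and I_E = (β+1)I_B = 1.41 mA.
V_CE = V_CC − I_C·R_C − I_E·R_E = 19 − 1.4×1.5 − 1.41×0.33 = 16.4 V.
V_CE = 16.4 V > 0.2 V confirms active-region operation.

I_C ≈ 1.4 mA, V_CE ≈ 16 V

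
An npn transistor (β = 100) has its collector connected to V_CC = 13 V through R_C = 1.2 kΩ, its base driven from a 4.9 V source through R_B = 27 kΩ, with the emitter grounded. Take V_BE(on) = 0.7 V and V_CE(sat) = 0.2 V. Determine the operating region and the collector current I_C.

saturation; I_C ≈ 11 mA

Assume active: I_B = (4.9 − 0.7)/27 = 0.156 mA, giving I_C = β·I_B = 15.6 mA.
But then V_CE = 13 − 15.6×1.2 = -5.67 V < V_CE(sat) = 0.2 V — impossible in the active region.
So the transistor is saturated. With V_CE = 0.2 V, I_C = (V_CC − 0.2)/R_C = 12.8/1.2 = 10.7 mA.
Check: β·I_B = 15.6 mA > I_C = 10.7 mA, confirming saturation.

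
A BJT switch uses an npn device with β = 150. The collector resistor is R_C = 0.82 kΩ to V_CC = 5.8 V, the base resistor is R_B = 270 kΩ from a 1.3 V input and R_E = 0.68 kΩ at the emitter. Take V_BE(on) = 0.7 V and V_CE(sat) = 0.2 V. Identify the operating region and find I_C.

active; I_C ≈ 0.24 mA

Assume active. Base-emitter loop: I_B = (V_BB − V_BE)/(R_B + (β+1)R_E) = (1.3 − 0.7)/(270 + 151×0.68) = 0.00161 mA.
I_C = β·I_B = 150×0.00161 = 0.241 mA.
V_CE = V_CC − I_C·R_C − I_E·R_E = 5.8 − 0.241×0.82 − 0.243×0.68 = 5.44 V > V_CE(sat), so the active-region assumption holds.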